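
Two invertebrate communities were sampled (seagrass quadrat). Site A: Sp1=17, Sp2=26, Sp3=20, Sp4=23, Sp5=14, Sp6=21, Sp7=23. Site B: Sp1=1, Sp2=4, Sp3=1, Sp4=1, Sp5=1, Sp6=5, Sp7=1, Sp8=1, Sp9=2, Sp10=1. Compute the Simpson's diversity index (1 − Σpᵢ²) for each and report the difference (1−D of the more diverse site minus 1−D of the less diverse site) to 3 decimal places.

0.013

Site A: N=144, proportions 0.11806, 0.18056, 0.13889, 0.15972, 0.09722, 0.14583, 0.15972, giving 1−D = 0.85243 (working shown to 5 dp, full precision carried).
Site B: N=18, proportions 0.05556, 0.22222, 0.05556, 0.05556, 0.05556, 0.27778, 0.05556, 0.05556, 0.11111, 0.05556, giving 1−D = 0.83951.
Difference = |0.85243 − 0.83951| = 0.01292, i.e. 0.013 to 3 decimal places.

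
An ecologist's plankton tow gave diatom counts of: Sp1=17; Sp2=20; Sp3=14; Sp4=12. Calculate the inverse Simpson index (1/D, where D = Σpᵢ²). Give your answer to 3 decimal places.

3.857

Total N = 17+20+14+12 = 63, so the proportions are 0.2698413, 0.3174603, 0.2222222, 0.1904762 (working shown to 7 dp, full precision carried).
D = 0.2698413² + 0.3174603² + 0.2222222² + 0.1904762² = 0.0728143 + 0.1007811 + 0.0493827 + 0.0362812 = 0.2592593.
So 1/D = 3.85714, i.e. 3.857 to 3 decimal places.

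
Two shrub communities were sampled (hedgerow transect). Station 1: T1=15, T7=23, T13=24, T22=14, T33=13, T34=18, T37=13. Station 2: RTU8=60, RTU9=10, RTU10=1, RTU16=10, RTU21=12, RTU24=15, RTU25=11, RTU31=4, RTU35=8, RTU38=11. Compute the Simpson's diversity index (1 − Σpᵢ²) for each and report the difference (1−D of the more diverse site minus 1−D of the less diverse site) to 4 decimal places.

Station 1: N=120, proportions 0.125, 0.191667, 0.2, 0.116667, 0.108333, 0.15, 0.108333, giving 1−D = 0.848056 (working shown to 6 dp, full precision carried).
Station 2: N=142, proportions 0.422535, 0.070423, 0.007042, 0.070423, 0.084507, 0.105634, 0.077465, 0.028169, 0.056338, 0.077465, giving 1−D = 0.777227.
Difference = |0.848056 − 0.777227| = 0.070829, i.e. 0.0708 to 4 decimal places.

0.0708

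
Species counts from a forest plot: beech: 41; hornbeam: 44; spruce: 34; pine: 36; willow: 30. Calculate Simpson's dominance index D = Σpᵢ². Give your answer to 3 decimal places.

Total N = 41+44+34+36+30 = 185, so the proportions are 0.22162, 0.23784, 0.18378, 0.19459, 0.16216 (working shown to 5 dp, full precision carried).
D = 0.22162² + 0.23784² + 0.18378² + 0.19459² + 0.16216² = 0.04912 + 0.05657 + 0.03378 + 0.03787 + 0.02630 = 0.20362.
To 3 decimal places, D = 0.204.

0.204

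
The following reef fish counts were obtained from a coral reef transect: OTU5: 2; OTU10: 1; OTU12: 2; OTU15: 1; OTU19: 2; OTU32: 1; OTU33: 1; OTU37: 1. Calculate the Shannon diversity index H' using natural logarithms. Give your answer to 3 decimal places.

2.020

Total N = 2+1+2+1+2+1+1+1 = 11, so the proportions are 0.18182, 0.09091, 0.18182, 0.09091, 0.18182, 0.09091, 0.09091, 0.09091 (working shown to 5 dp, full precision carried).
Each pᵢ ln pᵢ term: 0.18182×(-1.70475)=-0.30995, 0.09091×(-2.39790)=-0.21799, 0.18182×(-1.70475)=-0.30995, 0.09091×(-2.39790)=-0.21799, 0.18182×(-1.70475)=-0.30995, 0.09091×(-2.39790)=-0.21799, 0.09091×(-2.39790)=-0.21799, 0.09091×(-2.39790)=-0.21799.
Sum = -2.01981, so H' = 2.020.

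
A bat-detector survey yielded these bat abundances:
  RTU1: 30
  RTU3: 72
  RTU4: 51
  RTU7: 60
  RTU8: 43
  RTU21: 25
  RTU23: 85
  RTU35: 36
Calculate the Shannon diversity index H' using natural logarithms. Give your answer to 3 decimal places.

2.004

Total N = 30+72+51+60+43+25+85+36 = 402, so the proportions are 0.07463, 0.1791, 0.12687, 0.14925, 0.10697, 0.06219, 0.21144, 0.08955 (working shown to 5 dp, full precision carried).
Each pᵢ ln pᵢ term: 0.07463×(-2.59525)=-0.19368, 0.1791×(-1.71979)=-0.30802, 0.12687×(-2.06463)=-0.26193, 0.14925×(-1.90211)=-0.28390, 0.10697×(-2.23525)=-0.23909, 0.06219×(-2.77758)=-0.17273, 0.21144×(-1.55380)=-0.32854, 0.08955×(-2.41293)=-0.21608.
Sum = -2.00398, so H' = 2.004.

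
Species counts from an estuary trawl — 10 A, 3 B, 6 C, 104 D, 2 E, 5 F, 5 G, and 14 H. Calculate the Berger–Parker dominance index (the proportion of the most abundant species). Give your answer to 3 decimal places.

Total N = 10+3+6+104+2+5+5+14 = 149, so the proportions are 0.06711, 0.02013, 0.04027, 0.69799, 0.01342, 0.03356, 0.03356, 0.09396 (working shown to 5 dp, full precision carried).
The largest proportion is 0.69799, i.e. d = 0.698 to 3 decimal places.

0.698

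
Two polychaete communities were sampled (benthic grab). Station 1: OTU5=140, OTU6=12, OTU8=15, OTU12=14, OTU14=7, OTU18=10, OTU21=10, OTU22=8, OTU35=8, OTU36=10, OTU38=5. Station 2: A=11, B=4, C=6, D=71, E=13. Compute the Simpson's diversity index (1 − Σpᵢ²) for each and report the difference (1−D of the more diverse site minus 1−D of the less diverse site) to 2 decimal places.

Station 1: N=239, proportions 0.58577, 0.05021, 0.06276, 0.05858, 0.02929, 0.04184, 0.04184, 0.03347, 0.03347, 0.04184, 0.02092, giving 1−D = 0.63819 (working shown to 5 dp, full precision carried).
Station 2: N=105, proportions 0.10476, 0.0381, 0.05714, 0.67619, 0.12381, giving 1−D = 0.51175.
Difference = |0.63819 − 0.51175| = 0.12644, i.e. 0.13 to 2 decimal places.

0.13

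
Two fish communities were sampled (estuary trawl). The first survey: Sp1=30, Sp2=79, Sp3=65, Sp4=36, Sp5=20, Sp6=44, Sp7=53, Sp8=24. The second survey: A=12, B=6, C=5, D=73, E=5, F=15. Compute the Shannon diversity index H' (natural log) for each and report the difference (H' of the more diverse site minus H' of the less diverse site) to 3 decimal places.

The first survey: N=351, proportions 0.08547, 0.22507, 0.18519, 0.10256, 0.05698, 0.12536, 0.151, 0.06838, giving H' = 1.98420 (working shown to 5 dp, full precision carried).
The second survey: N=116, proportions 0.10345, 0.05172, 0.0431, 0.62931, 0.0431, 0.12931, giving H' = 1.21490.
Difference = |1.98420 − 1.21490| = 0.76930, i.e. 0.769 to 3 decimal places.

0.769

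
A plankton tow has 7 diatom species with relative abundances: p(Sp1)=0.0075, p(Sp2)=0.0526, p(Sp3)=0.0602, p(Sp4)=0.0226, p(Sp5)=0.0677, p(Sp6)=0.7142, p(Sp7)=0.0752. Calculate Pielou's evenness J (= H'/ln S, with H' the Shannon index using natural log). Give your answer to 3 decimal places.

0.547

H' = −Σ pᵢ ln pᵢ = −((-0.03670) + (-0.15491) + (-0.16917) + (-0.08565) + (-0.18229) + (-0.24039) + (-0.19459)) = 1.06370 (working shown to 5 dp, full precision carried).
With S = 7 species, ln S = 1.94591, so J = 1.06370/1.94591 = 0.54663, i.e. 0.547 to 3 decimal places.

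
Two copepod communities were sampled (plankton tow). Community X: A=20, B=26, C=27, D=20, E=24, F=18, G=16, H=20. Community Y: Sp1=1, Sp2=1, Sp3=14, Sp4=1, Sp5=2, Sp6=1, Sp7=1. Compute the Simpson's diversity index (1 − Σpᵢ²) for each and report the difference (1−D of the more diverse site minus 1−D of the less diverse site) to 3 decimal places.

0.336

Community X: N=171, proportions 0.11696, 0.15205, 0.15789, 0.11696, 0.14035, 0.10526, 0.09357, 0.11696, giving 1−D = 0.87138 (working shown to 5 dp, full precision carried).
Community Y: N=21, proportions 0.04762, 0.04762, 0.66667, 0.04762, 0.09524, 0.04762, 0.04762, giving 1−D = 0.53515.
Difference = |0.87138 − 0.53515| = 0.33623, i.e. 0.336 to 3 decimal places.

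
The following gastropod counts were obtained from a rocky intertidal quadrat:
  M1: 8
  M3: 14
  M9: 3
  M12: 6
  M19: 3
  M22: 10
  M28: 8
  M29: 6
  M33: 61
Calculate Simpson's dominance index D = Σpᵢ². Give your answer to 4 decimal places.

0.2991

Total N = 8+14+3+6+3+10+8+6+61 = 119, so the proportions are 0.067227, 0.117647, 0.02521, 0.05042, 0.02521, 0.084034, 0.067227, 0.05042, 0.512605 (working shown to 6 dp, full precision carried).
D = 0.067227² + 0.117647² + 0.02521² + 0.05042² + 0.02521² + 0.084034² + 0.067227² + 0.05042² + 0.512605² = 0.004519 + 0.013841 + 0.000636 + 0.002542 + 0.000636 + 0.007062 + 0.004519 + 0.002542 + 0.262764 = 0.299061.
To 4 decimal places, D = 0.2991.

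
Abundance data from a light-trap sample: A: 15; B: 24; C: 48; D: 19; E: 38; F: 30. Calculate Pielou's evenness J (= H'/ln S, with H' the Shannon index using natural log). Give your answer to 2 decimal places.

Total N = 15+24+48+19+38+30 = 174, so the proportions are 0.0862, 0.1379, 0.2759, 0.1092, 0.2184, 0.1724 (working shown to 4 dp, full precision carried).
H' = −Σ pᵢ ln pᵢ = −((-0.2113) + (-0.2732) + (-0.3553) + (-0.2418) + (-0.3323) + (-0.3031)) = 1.7170.
With S = 6 species, ln S = 1.7918, so J = 1.7170/1.7918 = 0.9583, i.e. 0.96 to 2 decimal places.

0.96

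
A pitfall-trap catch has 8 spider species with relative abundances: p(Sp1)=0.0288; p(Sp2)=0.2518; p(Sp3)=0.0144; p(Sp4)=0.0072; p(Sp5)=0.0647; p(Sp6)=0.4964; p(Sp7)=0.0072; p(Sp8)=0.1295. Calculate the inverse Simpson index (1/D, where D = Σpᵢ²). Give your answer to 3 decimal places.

3.013

D = 0.0288² + 0.2518² + 0.0144² + 0.0072² + 0.0647² + 0.4964² + 0.0072² + 0.1295² = 0.000829 + 0.063403 + 0.000207 + 0.000052 + 0.004186 + 0.246413 + 0.000052 + 0.016770 = 0.331913 (working shown to 6 dp, full precision carried).
So 1/D = 3.01284, i.e. 3.013 to 3 decimal places.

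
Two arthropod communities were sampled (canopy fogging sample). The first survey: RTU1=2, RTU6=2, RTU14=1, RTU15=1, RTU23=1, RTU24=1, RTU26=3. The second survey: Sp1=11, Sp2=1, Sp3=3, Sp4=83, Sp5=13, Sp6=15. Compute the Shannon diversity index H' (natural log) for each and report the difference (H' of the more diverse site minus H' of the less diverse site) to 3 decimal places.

0.743

The first survey: N=11, proportions 0.18182, 0.18182, 0.09091, 0.09091, 0.09091, 0.09091, 0.27273, giving H' = 1.84622 (working shown to 5 dp, full precision carried).
The second survey: N=126, proportions 0.0873, 0.00794, 0.02381, 0.65873, 0.10317, 0.11905, giving H' = 1.10294.
Difference = |1.84622 − 1.10294| = 0.74328, i.e. 0.743 to 3 decimal places.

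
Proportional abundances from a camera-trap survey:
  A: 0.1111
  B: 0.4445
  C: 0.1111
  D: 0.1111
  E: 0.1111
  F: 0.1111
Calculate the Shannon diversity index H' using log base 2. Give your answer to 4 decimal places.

Each pᵢ log₂ pᵢ term (working shown to 6 dp, full precision carried): 0.1111×(-3.170069)=-0.352195, 0.4445×(-1.169745)=-0.519952, 0.1111×(-3.170069)=-0.352195, 0.1111×(-3.170069)=-0.352195, 0.1111×(-3.170069)=-0.352195, 0.1111×(-3.170069)=-0.352195.
Sum = -2.280925, so H' = 2.2809.

2.2809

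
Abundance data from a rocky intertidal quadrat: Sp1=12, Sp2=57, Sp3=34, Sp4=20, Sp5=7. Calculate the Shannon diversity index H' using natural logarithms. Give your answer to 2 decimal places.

1.38

Total N = 12+57+34+20+7 = 130, so the proportions are 0.0923, 0.4385, 0.2615, 0.1538, 0.0538 (working shown to 4 dp, full precision carried).
Each pᵢ ln pᵢ term: 0.0923×(-2.3826)=-0.2199, 0.4385×(-0.8245)=-0.3615, 0.2615×(-1.3412)=-0.3508, 0.1538×(-1.8718)=-0.2880, 0.0538×(-2.9216)=-0.1573.
Sum = -1.3775, so H' = 1.38.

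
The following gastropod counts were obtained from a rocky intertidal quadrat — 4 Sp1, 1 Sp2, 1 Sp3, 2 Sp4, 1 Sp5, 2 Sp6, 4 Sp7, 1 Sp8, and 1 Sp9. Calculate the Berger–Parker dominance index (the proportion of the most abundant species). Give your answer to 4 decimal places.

Total N = 4+1+1+2+1+2+4+1+1 = 17, so the proportions are 0.235294, 0.058824, 0.058824, 0.117647, 0.058824, 0.117647, 0.235294, 0.058824, 0.058824 (working shown to 6 dp, full precision carried).
The largest proportion is 0.235294, i.e. d = 0.2353 to 4 decimal places.

0.2353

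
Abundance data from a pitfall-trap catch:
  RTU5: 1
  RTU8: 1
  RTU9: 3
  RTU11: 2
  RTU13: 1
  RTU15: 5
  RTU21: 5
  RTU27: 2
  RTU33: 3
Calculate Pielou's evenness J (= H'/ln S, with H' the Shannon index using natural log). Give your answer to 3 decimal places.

Total N = 1+1+3+2+1+5+5+2+3 = 23, so the proportions are 0.04348, 0.04348, 0.13043, 0.08696, 0.04348, 0.21739, 0.21739, 0.08696, 0.13043 (working shown to 5 dp, full precision carried).
H' = −Σ pᵢ ln pᵢ = −((-0.13633) + (-0.13633) + (-0.26568) + (-0.21238) + (-0.13633) + (-0.33175) + (-0.33175) + (-0.21238) + (-0.26568)) = 2.02860.
With S = 9 species, ln S = 2.19722, so J = 2.02860/2.19722 = 0.92325, i.e. 0.923 to 3 decimal places.

0.923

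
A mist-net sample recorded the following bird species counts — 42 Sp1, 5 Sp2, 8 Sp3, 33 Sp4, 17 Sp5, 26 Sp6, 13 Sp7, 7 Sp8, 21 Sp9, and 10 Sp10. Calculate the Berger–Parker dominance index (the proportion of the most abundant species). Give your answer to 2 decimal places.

0.23

Total N = 42+5+8+33+17+26+13+7+21+10 = 182, so the proportions are 0.2308, 0.0275, 0.044, 0.1813, 0.0934, 0.1429, 0.0714, 0.0385, 0.1154, 0.0549 (working shown to 4 dp, full precision carried).
The largest proportion is 0.2308, i.e. d = 0.23 to 2 decimal places.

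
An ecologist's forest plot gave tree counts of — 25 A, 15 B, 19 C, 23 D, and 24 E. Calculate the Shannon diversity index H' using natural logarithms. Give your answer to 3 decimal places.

1.593

Total N = 25+15+19+23+24 = 106, so the proportions are 0.23585, 0.14151, 0.17925, 0.21698, 0.22642 (working shown to 5 dp, full precision carried).
Each pᵢ ln pᵢ term: 0.23585×(-1.44456)=-0.34070, 0.14151×(-1.95539)=-0.27671, 0.17925×(-1.71900)=-0.30812, 0.21698×(-1.52794)=-0.33154, 0.22642×(-1.48539)=-0.33631.
Sum = -1.59338, so H' = 1.593.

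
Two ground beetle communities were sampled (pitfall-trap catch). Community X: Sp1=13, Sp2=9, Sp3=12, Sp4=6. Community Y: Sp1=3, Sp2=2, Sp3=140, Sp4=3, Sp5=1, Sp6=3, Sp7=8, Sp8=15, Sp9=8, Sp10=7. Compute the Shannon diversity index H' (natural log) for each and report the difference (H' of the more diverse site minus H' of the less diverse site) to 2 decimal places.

0.26

Community X: N=40, proportions 0.325, 0.225, 0.3, 0.15, giving H' = 1.3467 (working shown to 4 dp, full precision carried).
Community Y: N=190, proportions 0.0158, 0.0105, 0.7368, 0.0158, 0.0053, 0.0158, 0.0421, 0.0789, 0.0421, 0.0368, giving H' = 1.0859.
Difference = |1.3467 − 1.0859| = 0.2608, i.e. 0.26 to 2 decimal places.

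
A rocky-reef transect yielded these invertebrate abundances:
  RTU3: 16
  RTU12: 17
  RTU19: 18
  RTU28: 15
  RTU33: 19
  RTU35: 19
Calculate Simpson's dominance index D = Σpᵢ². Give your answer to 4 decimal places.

Total N = 16+17+18+15+19+19 = 104, so the proportions are 0.153846, 0.163462, 0.173077, 0.144231, 0.182692, 0.182692 (working shown to 6 dp, full precision carried).
D = 0.153846² + 0.163462² + 0.173077² + 0.144231² + 0.182692² + 0.182692² = 0.023669 + 0.026720 + 0.029956 + 0.020803 + 0.033376 + 0.033376 = 0.167899.
To 4 decimal places, D = 0.1679.

0.1679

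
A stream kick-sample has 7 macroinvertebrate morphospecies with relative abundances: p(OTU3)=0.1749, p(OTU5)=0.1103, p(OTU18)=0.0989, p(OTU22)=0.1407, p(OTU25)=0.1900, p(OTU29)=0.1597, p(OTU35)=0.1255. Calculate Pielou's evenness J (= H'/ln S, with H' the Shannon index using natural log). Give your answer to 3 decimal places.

0.988

H' = −Σ pᵢ ln pᵢ = −((-0.30495) + (-0.24316) + (-0.22882) + (-0.27593) + (-0.31554) + (-0.29296) + (-0.26047)) = 1.92183 (working shown to 5 dp, full precision carried).
With S = 7 species, ln S = 1.94591, so J = 1.92183/1.94591 = 0.98762, i.e. 0.988 to 3 decimal places.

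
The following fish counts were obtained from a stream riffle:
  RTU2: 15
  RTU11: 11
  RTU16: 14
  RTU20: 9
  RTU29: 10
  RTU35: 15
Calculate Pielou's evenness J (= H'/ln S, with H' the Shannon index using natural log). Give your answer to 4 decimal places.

0.9890

Total N = 15+11+14+9+10+15 = 74, so the proportions are 0.202703, 0.148649, 0.189189, 0.121622, 0.135135, 0.202703 (working shown to 6 dp, full precision carried).
H' = −Σ pᵢ ln pᵢ = −((-0.323517) + (-0.283350) + (-0.315001) + (-0.256237) + (-0.270470) + (-0.323517)) = 1.772092.
With S = 6 species, ln S = 1.791759, so J = 1.772092/1.791759 = 0.989023, i.e. 0.9890 to 4 decimal places.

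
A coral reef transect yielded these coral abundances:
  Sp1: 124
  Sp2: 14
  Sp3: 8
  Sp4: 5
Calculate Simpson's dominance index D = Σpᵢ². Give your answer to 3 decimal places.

Total N = 124+14+8+5 = 151, so the proportions are 0.82119, 0.09272, 0.05298, 0.03311 (working shown to 5 dp, full precision carried).
D = 0.82119² + 0.09272² + 0.05298² + 0.03311² = 0.67436 + 0.00860 + 0.00281 + 0.00110 = 0.68686.
To 3 decimal places, D = 0.687.

0.687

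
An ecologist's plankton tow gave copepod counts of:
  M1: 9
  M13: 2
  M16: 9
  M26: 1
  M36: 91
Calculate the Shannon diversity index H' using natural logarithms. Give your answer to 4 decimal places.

0.6879

Total N = 9+2+9+1+91 = 112, so the proportions are 0.080357, 0.017857, 0.080357, 0.008929, 0.8125 (working shown to 6 dp, full precision carried).
Each pᵢ ln pᵢ term: 0.080357×(-2.521274)=-0.202602, 0.017857×(-4.025352)=-0.071881, 0.080357×(-2.521274)=-0.202602, 0.008929×(-4.718499)=-0.042129, 0.8125×(-0.207639)=-0.168707.
Sum = -0.687923, so H' = 0.6879.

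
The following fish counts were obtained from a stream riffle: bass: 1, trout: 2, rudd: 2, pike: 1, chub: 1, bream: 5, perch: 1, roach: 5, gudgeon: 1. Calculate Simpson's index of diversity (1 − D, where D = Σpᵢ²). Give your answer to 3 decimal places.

0.825

Total N = 1+2+2+1+1+5+1+5+1 = 19, so the proportions are 0.05263, 0.10526, 0.10526, 0.05263, 0.05263, 0.26316, 0.05263, 0.26316, 0.05263 (working shown to 5 dp, full precision carried).
D = 0.05263² + 0.10526² + 0.10526² + 0.05263² + 0.05263² + 0.26316² + 0.05263² + 0.26316² + 0.05263² = 0.00277 + 0.01108 + 0.01108 + 0.00277 + 0.00277 + 0.06925 + 0.00277 + 0.06925 + 0.00277 = 0.17452.
So 1 − D = 0.82548, i.e. 0.825 to 3 decimal places.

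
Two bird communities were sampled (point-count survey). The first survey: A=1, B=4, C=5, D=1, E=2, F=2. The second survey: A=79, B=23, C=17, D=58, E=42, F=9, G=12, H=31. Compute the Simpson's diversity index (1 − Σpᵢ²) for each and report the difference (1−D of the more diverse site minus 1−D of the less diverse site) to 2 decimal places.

The first survey: N=15, proportions 0.0667, 0.2667, 0.3333, 0.0667, 0.1333, 0.1333, giving 1−D = 0.7733 (working shown to 4 dp, full precision carried).
The second survey: N=271, proportions 0.2915, 0.0849, 0.0627, 0.214, 0.155, 0.0332, 0.0443, 0.1144, giving 1−D = 0.8179.
Difference = |0.7733 − 0.8179| = 0.0446, i.e. 0.04 to 2 decimal places.

0.04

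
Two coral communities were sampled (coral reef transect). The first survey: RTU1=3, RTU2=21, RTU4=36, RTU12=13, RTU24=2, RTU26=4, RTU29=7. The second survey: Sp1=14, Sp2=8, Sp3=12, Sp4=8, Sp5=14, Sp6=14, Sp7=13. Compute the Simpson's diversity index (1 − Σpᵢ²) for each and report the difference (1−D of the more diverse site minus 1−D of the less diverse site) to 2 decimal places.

0.12

The first survey: N=86, proportions 0.0349, 0.2442, 0.4186, 0.1512, 0.0233, 0.0465, 0.0814, giving 1−D = 0.7317 (working shown to 4 dp, full precision carried).
The second survey: N=83, proportions 0.1687, 0.0964, 0.1446, 0.0964, 0.1687, 0.1687, 0.1566, giving 1−D = 0.8506.
Difference = |0.7317 − 0.8506| = 0.1189, i.e. 0.12 to 2 decimal places.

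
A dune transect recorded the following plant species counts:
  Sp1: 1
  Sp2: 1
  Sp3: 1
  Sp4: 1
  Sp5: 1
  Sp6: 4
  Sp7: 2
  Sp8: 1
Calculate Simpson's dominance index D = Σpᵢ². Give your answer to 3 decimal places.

0.181

Total N = 1+1+1+1+1+4+2+1 = 12, so the proportions are 0.08333, 0.08333, 0.08333, 0.08333, 0.08333, 0.33333, 0.16667, 0.08333 (working shown to 5 dp, full precision carried).
D = 0.08333² + 0.08333² + 0.08333² + 0.08333² + 0.08333² + 0.33333² + 0.16667² + 0.08333² = 0.00694 + 0.00694 + 0.00694 + 0.00694 + 0.00694 + 0.11111 + 0.02778 + 0.00694 = 0.18056.
To 3 decimal places, D = 0.181.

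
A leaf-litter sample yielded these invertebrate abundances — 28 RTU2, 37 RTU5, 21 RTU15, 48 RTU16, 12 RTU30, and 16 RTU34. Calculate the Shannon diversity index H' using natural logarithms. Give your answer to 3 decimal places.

1.687

Total N = 28+37+21+48+12+16 = 162, so the proportions are 0.17284, 0.2284, 0.12963, 0.2963, 0.07407, 0.09877 (working shown to 5 dp, full precision carried).
Each pᵢ ln pᵢ term: 0.17284×(-1.75539)=-0.30340, 0.2284×(-1.47668)=-0.33727, 0.12963×(-2.04307)=-0.26484, 0.2963×(-1.21640)=-0.36041, 0.07407×(-2.60269)=-0.19279, 0.09877×(-2.31501)=-0.22864.
Sum = -1.68736, so H' = 1.687.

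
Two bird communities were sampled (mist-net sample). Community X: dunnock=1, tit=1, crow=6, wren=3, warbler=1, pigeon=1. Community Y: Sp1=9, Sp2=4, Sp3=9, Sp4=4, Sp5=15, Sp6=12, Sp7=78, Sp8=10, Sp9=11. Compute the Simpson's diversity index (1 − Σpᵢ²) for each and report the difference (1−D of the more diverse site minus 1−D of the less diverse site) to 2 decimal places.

0.01

Community X: N=13, proportions 0.07692, 0.07692, 0.46154, 0.23077, 0.07692, 0.07692, giving 1−D = 0.71006 (working shown to 5 dp, full precision carried).
Community Y: N=152, proportions 0.05921, 0.02632, 0.05921, 0.02632, 0.09868, 0.07895, 0.51316, 0.06579, 0.07237, giving 1−D = 0.70274.
Difference = |0.71006 − 0.70274| = 0.00732, i.e. 0.01 to 2 decimal places.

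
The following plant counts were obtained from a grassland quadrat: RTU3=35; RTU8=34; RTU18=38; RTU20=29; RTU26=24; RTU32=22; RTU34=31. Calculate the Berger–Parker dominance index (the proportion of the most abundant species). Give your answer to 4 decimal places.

Total N = 35+34+38+29+24+22+31 = 213, so the proportions are 0.164319, 0.159624, 0.178404, 0.13615, 0.112676, 0.103286, 0.14554 (working shown to 6 dp, full precision carried).
The largest proportion is 0.178404, i.e. d = 0.1784 to 4 decimal places.

0.1784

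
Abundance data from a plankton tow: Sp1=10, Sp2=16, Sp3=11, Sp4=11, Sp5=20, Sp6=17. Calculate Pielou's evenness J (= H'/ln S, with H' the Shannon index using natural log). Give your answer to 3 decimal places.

0.981

Total N = 10+16+11+11+20+17 = 85, so the proportions are 0.11765, 0.18824, 0.12941, 0.12941, 0.23529, 0.2 (working shown to 5 dp, full precision carried).
H' = −Σ pᵢ ln pᵢ = −((-0.25177) + (-0.31436) + (-0.26462) + (-0.26462) + (-0.34045) + (-0.32189)) = 1.75771.
With S = 6 species, ln S = 1.79176, so J = 1.75771/1.79176 = 0.98100, i.e. 0.981 to 3 decimal places.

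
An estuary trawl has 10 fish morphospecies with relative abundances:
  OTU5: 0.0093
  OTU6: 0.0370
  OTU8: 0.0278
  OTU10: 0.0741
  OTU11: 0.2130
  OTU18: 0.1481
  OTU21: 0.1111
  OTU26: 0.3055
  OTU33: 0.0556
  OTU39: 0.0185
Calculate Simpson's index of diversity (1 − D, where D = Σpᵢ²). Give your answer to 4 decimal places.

D = 0.0093² + 0.037² + 0.0278² + 0.0741² + 0.213² + 0.1481² + 0.1111² + 0.3055² + 0.0556² + 0.0185² = 0.000086 + 0.001369 + 0.000773 + 0.005491 + 0.045369 + 0.021934 + 0.012343 + 0.093330 + 0.003091 + 0.000342 = 0.184129 (working shown to 6 dp, full precision carried).
So 1 − D = 0.815871, i.e. 0.8159 to 4 decimal places.

0.8159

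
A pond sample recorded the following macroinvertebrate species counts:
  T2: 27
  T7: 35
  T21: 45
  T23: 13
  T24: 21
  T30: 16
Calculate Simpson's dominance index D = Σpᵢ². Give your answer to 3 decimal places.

0.197

Total N = 27+35+45+13+21+16 = 157, so the proportions are 0.17197, 0.22293, 0.28662, 0.0828, 0.13376, 0.10191 (working shown to 5 dp, full precision carried).
D = 0.17197² + 0.22293² + 0.28662² + 0.0828² + 0.13376² + 0.10191² = 0.02958 + 0.04970 + 0.08215 + 0.00686 + 0.01789 + 0.01039 = 0.19656.
To 3 decimal places, D = 0.197.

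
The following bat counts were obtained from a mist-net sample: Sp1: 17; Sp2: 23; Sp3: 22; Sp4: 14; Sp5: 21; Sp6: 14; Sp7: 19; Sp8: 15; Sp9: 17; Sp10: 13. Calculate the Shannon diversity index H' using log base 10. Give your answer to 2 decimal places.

Total N = 17+23+22+14+21+14+19+15+17+13 = 175, so the proportions are 0.0971, 0.1314, 0.1257, 0.08, 0.12, 0.08, 0.1086, 0.0857, 0.0971, 0.0743 (working shown to 4 dp, full precision carried).
Each pᵢ log₁₀ pᵢ term: 0.0971×(-1.0126)=-0.0984, 0.1314×(-0.8813)=-0.1158, 0.1257×(-0.9006)=-0.1132, 0.08×(-1.0969)=-0.0878, 0.12×(-0.9208)=-0.1105, 0.08×(-1.0969)=-0.0878, 0.1086×(-0.9643)=-0.1047, 0.0857×(-1.0669)=-0.0915, 0.0971×(-1.0126)=-0.0984, 0.0743×(-1.1291)=-0.0839.
Sum = -0.9918, so H' = 0.99.

0.99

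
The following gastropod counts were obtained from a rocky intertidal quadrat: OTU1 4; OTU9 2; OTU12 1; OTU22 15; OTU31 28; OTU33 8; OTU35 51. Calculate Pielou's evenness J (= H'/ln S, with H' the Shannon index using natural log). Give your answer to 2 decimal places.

Total N = 4+2+1+15+28+8+51 = 109, so the proportions are 0.0367, 0.0183, 0.0092, 0.1376, 0.2569, 0.0734, 0.4679 (working shown to 4 dp, full precision carried).
H' = −Σ pᵢ ln pᵢ = −((-0.1213) + (-0.0734) + (-0.0430) + (-0.2729) + (-0.3491) + (-0.1917) + (-0.3554)) = 1.4068.
With S = 7 species, ln S = 1.9459, so J = 1.4068/1.9459 = 0.7230, i.e. 0.72 to 2 decimal places.

0.72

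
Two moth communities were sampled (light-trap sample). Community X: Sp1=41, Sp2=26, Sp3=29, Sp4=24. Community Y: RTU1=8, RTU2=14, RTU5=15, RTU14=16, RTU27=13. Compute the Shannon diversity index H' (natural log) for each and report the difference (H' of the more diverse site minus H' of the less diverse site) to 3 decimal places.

0.222

Community X: N=120, proportions 0.341667, 0.216667, 0.241667, 0.2, giving H' = 1.363393 (working shown to 6 dp, full precision carried).
Community Y: N=66, proportions 0.121212, 0.212121, 0.227273, 0.242424, 0.19697, giving H' = 1.584975.
Difference = |1.363393 − 1.584975| = 0.221582, i.e. 0.222 to 3 decimal places.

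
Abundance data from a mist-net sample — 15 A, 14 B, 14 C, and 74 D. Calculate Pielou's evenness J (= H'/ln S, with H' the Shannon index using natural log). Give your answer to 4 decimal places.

0.7655

Total N = 15+14+14+74 = 117, so the proportions are 0.128205, 0.119658, 0.119658, 0.632479 (working shown to 6 dp, full precision carried).
H' = −Σ pᵢ ln pᵢ = −((-0.263349) + (-0.254048) + (-0.254048) + (-0.289744)) = 1.061190.
With S = 4 species, ln S = 1.386294, so J = 1.061190/1.386294 = 0.765486, i.e. 0.7655 to 4 decimal places.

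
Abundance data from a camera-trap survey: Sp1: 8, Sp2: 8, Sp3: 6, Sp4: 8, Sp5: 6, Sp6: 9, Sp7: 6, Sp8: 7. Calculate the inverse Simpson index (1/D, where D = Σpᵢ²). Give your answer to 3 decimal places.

Total N = 8+8+6+8+6+9+6+7 = 58, so the proportions are 0.137931, 0.137931, 0.1034483, 0.137931, 0.1034483, 0.1551724, 0.1034483, 0.1206897 (working shown to 7 dp, full precision carried).
D = 0.137931² + 0.137931² + 0.1034483² + 0.137931² + 0.1034483² + 0.1551724² + 0.1034483² + 0.1206897² = 0.0190250 + 0.0190250 + 0.0107015 + 0.0190250 + 0.0107015 + 0.0240785 + 0.0107015 + 0.0145660 = 0.1278240.
So 1/D = 7.82326, i.e. 7.823 to 3 decimal places.

7.823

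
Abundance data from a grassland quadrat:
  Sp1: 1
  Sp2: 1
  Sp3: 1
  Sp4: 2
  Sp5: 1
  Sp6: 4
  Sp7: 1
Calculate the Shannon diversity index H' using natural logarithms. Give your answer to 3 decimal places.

1.768

Total N = 1+1+1+2+1+4+1 = 11, so the proportions are 0.09091, 0.09091, 0.09091, 0.18182, 0.09091, 0.36364, 0.09091 (working shown to 5 dp, full precision carried).
Each pᵢ ln pᵢ term: 0.09091×(-2.39790)=-0.21799, 0.09091×(-2.39790)=-0.21799, 0.09091×(-2.39790)=-0.21799, 0.18182×(-1.70475)=-0.30995, 0.09091×(-2.39790)=-0.21799, 0.36364×(-1.01160)=-0.36785, 0.09091×(-2.39790)=-0.21799.
Sum = -1.76776, so H' = 1.768.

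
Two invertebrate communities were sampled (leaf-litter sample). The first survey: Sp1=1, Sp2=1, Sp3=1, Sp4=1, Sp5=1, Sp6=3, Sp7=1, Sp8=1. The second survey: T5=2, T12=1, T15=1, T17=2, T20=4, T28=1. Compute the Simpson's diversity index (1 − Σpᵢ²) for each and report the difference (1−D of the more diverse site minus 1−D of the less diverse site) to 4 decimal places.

The first survey: N=10, proportions 0.1, 0.1, 0.1, 0.1, 0.1, 0.3, 0.1, 0.1, giving 1−D = 0.840000 (working shown to 6 dp, full precision carried).
The second survey: N=11, proportions 0.181818, 0.090909, 0.090909, 0.181818, 0.363636, 0.090909, giving 1−D = 0.776860.
Difference = |0.840000 − 0.776860| = 0.063140, i.e. 0.0631 to 4 decimal places.

0.0631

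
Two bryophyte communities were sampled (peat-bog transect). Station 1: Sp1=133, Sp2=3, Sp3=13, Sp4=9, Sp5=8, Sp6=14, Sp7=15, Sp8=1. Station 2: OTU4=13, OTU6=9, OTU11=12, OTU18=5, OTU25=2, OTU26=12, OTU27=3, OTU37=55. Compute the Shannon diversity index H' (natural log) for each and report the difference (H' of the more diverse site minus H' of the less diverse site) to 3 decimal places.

0.402

Station 1: N=196, proportions 0.678571, 0.015306, 0.066327, 0.045918, 0.040816, 0.071429, 0.076531, 0.005102, giving H' = 1.191203 (working shown to 6 dp, full precision carried).
Station 2: N=111, proportions 0.117117, 0.081081, 0.108108, 0.045045, 0.018018, 0.108108, 0.027027, 0.495495, giving H' = 1.593406.
Difference = |1.191203 − 1.593406| = 0.402203, i.e. 0.402 to 3 decimal places.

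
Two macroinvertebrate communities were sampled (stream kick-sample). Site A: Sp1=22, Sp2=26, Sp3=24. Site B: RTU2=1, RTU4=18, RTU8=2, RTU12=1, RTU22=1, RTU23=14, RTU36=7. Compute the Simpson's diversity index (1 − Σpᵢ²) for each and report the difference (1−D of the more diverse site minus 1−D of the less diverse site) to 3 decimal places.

0.037

Site A: N=72, proportions 0.30556, 0.36111, 0.33333, giving 1−D = 0.66512 (working shown to 5 dp, full precision carried).
Site B: N=44, proportions 0.02273, 0.40909, 0.04545, 0.02273, 0.02273, 0.31818, 0.15909, giving 1−D = 0.70248.
Difference = |0.66512 − 0.70248| = 0.03736, i.e. 0.037 to 3 decimal places.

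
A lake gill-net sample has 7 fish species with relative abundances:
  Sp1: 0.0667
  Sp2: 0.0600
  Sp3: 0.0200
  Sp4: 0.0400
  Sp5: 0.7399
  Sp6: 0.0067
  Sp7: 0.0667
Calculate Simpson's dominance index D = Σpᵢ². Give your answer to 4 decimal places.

D = 0.0667² + 0.06² + 0.02² + 0.04² + 0.7399² + 0.0067² + 0.0667² = 0.004449 + 0.003600 + 0.000400 + 0.001600 + 0.547452 + 0.000045 + 0.004449 = 0.561995 (working shown to 6 dp, full precision carried).
To 4 decimal places, D = 0.5620.

0.5620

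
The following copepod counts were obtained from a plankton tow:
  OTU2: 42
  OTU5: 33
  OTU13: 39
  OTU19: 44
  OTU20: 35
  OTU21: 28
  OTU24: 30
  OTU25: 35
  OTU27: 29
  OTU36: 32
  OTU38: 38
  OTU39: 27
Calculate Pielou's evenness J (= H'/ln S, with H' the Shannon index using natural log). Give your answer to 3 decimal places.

Total N = 42+33+39+44+35+28+30+35+29+32+38+27 = 412, so the proportions are 0.10194, 0.0801, 0.09466, 0.1068, 0.08495, 0.06796, 0.07282, 0.08495, 0.07039, 0.07767, 0.09223, 0.06553 (working shown to 5 dp, full precision carried).
H' = −Σ pᵢ ln pᵢ = −((-0.23277) + (-0.20221) + (-0.22316) + (-0.23889) + (-0.20946) + (-0.18274) + (-0.19076) + (-0.20946) + (-0.18679) + (-0.19847) + (-0.21983) + (-0.17859)) = 2.47313.
With S = 12 species, ln S = 2.48491, so J = 2.47313/2.48491 = 0.99526, i.e. 0.995 to 3 decimal places.

0.995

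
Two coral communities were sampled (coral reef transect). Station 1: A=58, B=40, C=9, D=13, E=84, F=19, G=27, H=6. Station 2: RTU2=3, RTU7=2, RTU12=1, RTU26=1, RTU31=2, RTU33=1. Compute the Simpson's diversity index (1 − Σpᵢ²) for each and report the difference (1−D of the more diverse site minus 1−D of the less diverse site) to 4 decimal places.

Station 1: N=256, proportions 0.226562, 0.15625, 0.035156, 0.050781, 0.328125, 0.074219, 0.105469, 0.023438, giving 1−D = 0.795593 (working shown to 6 dp, full precision carried).
Station 2: N=10, proportions 0.3, 0.2, 0.1, 0.1, 0.2, 0.1, giving 1−D = 0.800000.
Difference = |0.795593 − 0.800000| = 0.004407, i.e. 0.0044 to 4 decimal places.

0.0044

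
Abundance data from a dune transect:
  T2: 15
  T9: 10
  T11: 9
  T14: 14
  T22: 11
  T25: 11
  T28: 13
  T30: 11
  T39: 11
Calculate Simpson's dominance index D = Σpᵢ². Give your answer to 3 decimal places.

Total N = 15+10+9+14+11+11+13+11+11 = 105, so the proportions are 0.14286, 0.09524, 0.08571, 0.13333, 0.10476, 0.10476, 0.12381, 0.10476, 0.10476 (working shown to 5 dp, full precision carried).
D = 0.14286² + 0.09524² + 0.08571² + 0.13333² + 0.10476² + 0.10476² + 0.12381² + 0.10476² + 0.10476² = 0.02041 + 0.00907 + 0.00735 + 0.01778 + 0.01098 + 0.01098 + 0.01533 + 0.01098 + 0.01098 = 0.11383.
To 3 decimal places, D = 0.114.

0.114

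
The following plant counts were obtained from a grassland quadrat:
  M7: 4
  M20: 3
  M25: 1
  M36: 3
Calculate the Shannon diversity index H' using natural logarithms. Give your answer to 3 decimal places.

1.295

Total N = 4+3+1+3 = 11, so the proportions are 0.36364, 0.27273, 0.09091, 0.27273 (working shown to 5 dp, full precision carried).
Each pᵢ ln pᵢ term: 0.36364×(-1.01160)=-0.36785, 0.27273×(-1.29928)=-0.35435, 0.09091×(-2.39790)=-0.21799, 0.27273×(-1.29928)=-0.35435.
Sum = -1.29455, so H' = 1.295.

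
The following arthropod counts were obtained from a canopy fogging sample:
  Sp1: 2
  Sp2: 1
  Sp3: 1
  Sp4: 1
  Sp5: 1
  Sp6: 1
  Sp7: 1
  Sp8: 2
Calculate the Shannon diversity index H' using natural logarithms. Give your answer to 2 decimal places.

Total N = 2+1+1+1+1+1+1+2 = 10, so the proportions are 0.2, 0.1, 0.1, 0.1, 0.1, 0.1, 0.1, 0.2 (working shown to 4 dp, full precision carried).
Each pᵢ ln pᵢ term: 0.2×(-1.6094)=-0.3219, 0.1×(-2.3026)=-0.2303, 0.1×(-2.3026)=-0.2303, 0.1×(-2.3026)=-0.2303, 0.1×(-2.3026)=-0.2303, 0.1×(-2.3026)=-0.2303, 0.1×(-2.3026)=-0.2303, 0.2×(-1.6094)=-0.3219.
Sum = -2.0253, so H' = 2.03.

2.03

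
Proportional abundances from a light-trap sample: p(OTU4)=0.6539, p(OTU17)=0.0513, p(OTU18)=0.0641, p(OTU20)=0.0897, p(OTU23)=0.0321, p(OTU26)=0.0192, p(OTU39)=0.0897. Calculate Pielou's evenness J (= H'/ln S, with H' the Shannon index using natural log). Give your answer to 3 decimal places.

0.630

H' = −Σ pᵢ ln pᵢ = −((-0.27778) + (-0.15236) + (-0.17610) + (-0.21629) + (-0.11039) + (-0.07589) + (-0.21629)) = 1.22511 (working shown to 5 dp, full precision carried).
With S = 7 species, ln S = 1.94591, so J = 1.22511/1.94591 = 0.62958, i.e. 0.630 to 3 decimal places.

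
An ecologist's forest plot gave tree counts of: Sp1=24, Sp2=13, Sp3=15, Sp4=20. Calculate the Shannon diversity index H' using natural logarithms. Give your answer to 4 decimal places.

1.3579

Total N = 24+13+15+20 = 72, so the proportions are 0.333333, 0.180556, 0.208333, 0.277778 (working shown to 6 dp, full precision carried).
Each pᵢ ln pᵢ term: 0.333333×(-1.098612)=-0.366204, 0.180556×(-1.711717)=-0.309060, 0.208333×(-1.568616)=-0.326795, 0.277778×(-1.280934)=-0.355815.
Sum = -1.357874, so H' = 1.3579.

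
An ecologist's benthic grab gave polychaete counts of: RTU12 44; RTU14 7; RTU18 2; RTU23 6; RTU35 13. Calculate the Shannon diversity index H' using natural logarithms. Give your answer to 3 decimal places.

1.143

Total N = 44+7+2+6+13 = 72, so the proportions are 0.61111, 0.09722, 0.02778, 0.08333, 0.18056 (working shown to 5 dp, full precision carried).
Each pᵢ ln pᵢ term: 0.61111×(-0.49248)=-0.30096, 0.09722×(-2.33076)=-0.22660, 0.02778×(-3.58352)=-0.09954, 0.08333×(-2.48491)=-0.20708, 0.18056×(-1.71172)=-0.30906.
Sum = -1.14324, so H' = 1.143.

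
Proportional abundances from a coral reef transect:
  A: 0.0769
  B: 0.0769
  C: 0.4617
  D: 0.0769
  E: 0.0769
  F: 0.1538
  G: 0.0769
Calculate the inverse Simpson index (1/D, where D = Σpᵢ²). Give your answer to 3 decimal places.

3.754

D = 0.0769² + 0.0769² + 0.4617² + 0.0769² + 0.0769² + 0.1538² + 0.0769² = 0.0059136 + 0.0059136 + 0.2131669 + 0.0059136 + 0.0059136 + 0.0236544 + 0.0059136 = 0.2663894 (working shown to 7 dp, full precision carried).
So 1/D = 3.75390, i.e. 3.754 to 3 decimal places.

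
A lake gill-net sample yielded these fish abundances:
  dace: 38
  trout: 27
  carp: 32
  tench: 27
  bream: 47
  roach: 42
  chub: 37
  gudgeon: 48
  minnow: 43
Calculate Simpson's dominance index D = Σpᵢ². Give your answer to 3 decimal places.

Total N = 38+27+32+27+47+42+37+48+43 = 341, so the proportions are 0.11144, 0.07918, 0.09384, 0.07918, 0.13783, 0.12317, 0.1085, 0.14076, 0.1261 (working shown to 5 dp, full precision carried).
D = 0.11144² + 0.07918² + 0.09384² + 0.07918² + 0.13783² + 0.12317² + 0.1085² + 0.14076² + 0.1261² = 0.01242 + 0.00627 + 0.00881 + 0.00627 + 0.01900 + 0.01517 + 0.01177 + 0.01981 + 0.01590 = 0.11542.
To 3 decimal places, D = 0.115.

0.115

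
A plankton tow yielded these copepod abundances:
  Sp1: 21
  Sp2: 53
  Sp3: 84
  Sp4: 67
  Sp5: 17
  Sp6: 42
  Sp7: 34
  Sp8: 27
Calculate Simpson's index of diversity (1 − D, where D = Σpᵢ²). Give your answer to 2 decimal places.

Total N = 21+53+84+67+17+42+34+27 = 345, so the proportions are 0.0609, 0.1536, 0.2435, 0.1942, 0.0493, 0.1217, 0.0986, 0.0783 (working shown to 4 dp, full precision carried).
D = 0.0609² + 0.1536² + 0.2435² + 0.1942² + 0.0493² + 0.1217² + 0.0986² + 0.0783² = 0.0037 + 0.0236 + 0.0593 + 0.0377 + 0.0024 + 0.0148 + 0.0097 + 0.0061 = 0.1574.
So 1 − D = 0.8426, i.e. 0.84 to 2 decimal places.

0.84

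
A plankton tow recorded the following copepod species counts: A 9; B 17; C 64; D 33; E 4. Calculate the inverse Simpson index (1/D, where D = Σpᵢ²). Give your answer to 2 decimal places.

2.90

Total N = 9+17+64+33+4 = 127, so the proportions are 0.07087, 0.13386, 0.50394, 0.25984, 0.0315 (working shown to 5 dp, full precision carried).
D = 0.07087² + 0.13386² + 0.50394² + 0.25984² + 0.0315² = 0.00502 + 0.01792 + 0.25395 + 0.06752 + 0.00099 = 0.34540.
So 1/D = 2.8952, i.e. 2.90 to 2 decimal places.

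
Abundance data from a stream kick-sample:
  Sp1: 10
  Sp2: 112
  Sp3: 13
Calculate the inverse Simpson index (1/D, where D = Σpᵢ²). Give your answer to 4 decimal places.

1.4224

Total N = 10+112+13 = 135, so the proportions are 0.0740741, 0.8296296, 0.0962963 (working shown to 7 dp, full precision carried).
D = 0.0740741² + 0.8296296² + 0.0962963² = 0.0054870 + 0.6882853 + 0.0092730 = 0.7030453.
So 1/D = 1.422384, i.e. 1.4224 to 4 decimal places.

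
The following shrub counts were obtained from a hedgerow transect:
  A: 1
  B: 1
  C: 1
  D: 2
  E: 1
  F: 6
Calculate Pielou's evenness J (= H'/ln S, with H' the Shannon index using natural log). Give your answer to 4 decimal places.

Total N = 1+1+1+2+1+6 = 12, so the proportions are 0.083333, 0.083333, 0.083333, 0.166667, 0.083333, 0.5 (working shown to 6 dp, full precision carried).
H' = −Σ pᵢ ln pᵢ = −((-0.207076) + (-0.207076) + (-0.207076) + (-0.298627) + (-0.207076) + (-0.346574)) = 1.473502.
With S = 6 species, ln S = 1.791759, so J = 1.473502/1.791759 = 0.822377, i.e. 0.8224 to 4 decimal places.

0.8224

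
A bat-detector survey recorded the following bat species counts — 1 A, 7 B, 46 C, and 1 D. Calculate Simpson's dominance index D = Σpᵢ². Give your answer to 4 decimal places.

Total N = 1+7+46+1 = 55, so the proportions are 0.018182, 0.127273, 0.836364, 0.018182 (working shown to 6 dp, full precision carried).
D = 0.018182² + 0.127273² + 0.836364² + 0.018182² = 0.000331 + 0.016198 + 0.699504 + 0.000331 = 0.716364.
To 4 decimal places, D = 0.7164.

0.7164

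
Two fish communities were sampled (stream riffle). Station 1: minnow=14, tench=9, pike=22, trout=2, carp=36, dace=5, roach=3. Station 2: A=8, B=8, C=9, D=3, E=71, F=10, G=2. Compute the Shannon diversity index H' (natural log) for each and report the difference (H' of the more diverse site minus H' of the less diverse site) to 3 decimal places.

Station 1: N=91, proportions 0.15385, 0.0989, 0.24176, 0.02198, 0.3956, 0.05495, 0.03297, giving H' = 1.58272 (working shown to 5 dp, full precision carried).
Station 2: N=111, proportions 0.07207, 0.07207, 0.08108, 0.02703, 0.63964, 0.09009, 0.01802, giving H' = 1.25544.
Difference = |1.58272 − 1.25544| = 0.32728, i.e. 0.327 to 3 decimal places.

0.327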